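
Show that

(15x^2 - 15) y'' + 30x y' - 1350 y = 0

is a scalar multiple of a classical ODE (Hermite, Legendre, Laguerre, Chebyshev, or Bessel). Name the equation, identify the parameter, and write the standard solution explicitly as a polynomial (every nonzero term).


All three coefficients share the factor -15; dividing through by -15 gives  (1 - x^2) y'' - 2x y' + 90 y = 0.
This matches the Legendre equation (1 - x^2) y'' - 2x y' + n(n+1) y = 0 (note the -2x y' term) with n(n+1) = 90, so n = 9; the polynomial solution is P_9(x).
With y = sum_k a_k x^k, matching x^k gives (k+2)(k+1) a_{k+2} = [k(k+1) - n(n+1)] a_k = (k - 9)(k + 10) a_k. The right side vanishes at k = 9, so the series with the parity of 9 terminates at degree 9.
Standard normalization (P_n(1) = 1): leading coefficient (2n)!/(2^n (n!)^2) = 6402373705728000/(512*131681894400) = 12155/128, so a_9 = 12155/128. Work downward with a_k = (k+1)(k+2) a_{k+2} / ((k - 9)(k + 10)):
  a_7 = (8)(9)(12155/128) / ((7 - 9)(7 + 10)) = (109395/16)/(-34) = -6435/32
  a_5 = (6)(7)(-6435/32) / ((5 - 9)(5 + 10)) = (-135135/16)/(-60) = 9009/64
  a_3 = (4)(5)(9009/64) / ((3 - 9)(3 + 10)) = (45045/16)/(-78) = -1155/32
  a_1 = (2)(3)(-1155/32) / ((1 - 9)(1 + 10)) = (-3465/16)/(-88) = 315/128
Hence P_9(x) = 12155 x^9/128 - 6435 x^7/32 + 9009 x^5/64 - 1155 x^3/32 + 315 x/128.

P_9(x); series = 12155 x^9/128 - 6435 x^7/32 + 9009 x^5/64 - 1155 x^3/32 + 315 x/128


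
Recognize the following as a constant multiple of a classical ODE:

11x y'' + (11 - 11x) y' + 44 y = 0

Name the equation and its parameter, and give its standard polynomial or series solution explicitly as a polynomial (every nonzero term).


All three coefficients share the factor 11; dividing through by 11 gives  x y'' + (1 - x) y' + 4 y = 0.
This matches the Laguerre equation x y'' + (1 - x) y' + n y = 0 with n = 4; the polynomial solution is L_4(x).
With y = sum_k a_k x^k, matching x^k gives (k+1)k a_{k+1} + (k+1) a_{k+1} - k a_k + n a_k = 0, i.e. (k+1)^2 a_{k+1} = (k - n) a_k = (k - 4) a_k. The right side vanishes at k = 4, so the series terminates at degree 4.
Standard normalization L_n(0) = 1 gives a_0 = 1. Work upward with a_{k+1} = (k - 4) a_k / (k+1)^2:
  a_1 = (0 - 4)(1) / 1^2 = -4/1 = -4
  a_2 = (1 - 4)(-4) / 2^2 = 12/4 = 3
  a_3 = (2 - 4)(3) / 3^2 = -6/9 = -2/3
  a_4 = (3 - 4)(-2/3) / 4^2 = (2/3)/16 = 1/24
Hence L_4(x) = x^4/24 - 2 x^3/3 + 3 x^2 - 4 x + 1.

L_4(x); series = x^4/24 - 2 x^3/3 + 3 x^2 - 4 x + 1


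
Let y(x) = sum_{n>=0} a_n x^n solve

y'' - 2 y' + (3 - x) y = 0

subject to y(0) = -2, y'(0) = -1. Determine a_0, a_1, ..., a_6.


Ansatz: y(x) = sum_{n>=0} a_n x^n, so y'(x) = sum_{n>=1} n a_n x^(n-1) and y''(x) = sum_{n>=2} n(n-1) a_n x^(n-2).
Substitute into P(x) y'' + Q(x) y' + R(x) y = 0 with P(x) = 1, Q(x) = -2, R(x) = 3 - x, and match powers of x.
Initial conditions: a_0 = -2, a_1 = -1.
Setting the coefficient of each power of x to zero and solving order by order (substituting the coefficients already found):
  x^0: 2 a_2 - 2 a_1 + 3 a_0 = 0  ->  2 a_2 = 2 a_1 - 3 a_0 = 4  ->  a_2 = 2
  x^1: 6 a_3 - 4 a_2 + 3 a_1 - a_0 = 0  ->  6 a_3 = 4 a_2 - 3 a_1 + a_0 = 9  ->  a_3 = 3/2
  x^2: 12 a_4 - 6 a_3 + 3 a_2 - a_1 = 0  ->  12 a_4 = 6 a_3 - 3 a_2 + a_1 = 2  ->  a_4 = 1/6
  x^3: 20 a_5 - 8 a_4 + 3 a_3 - a_2 = 0  ->  20 a_5 = 8 a_4 - 3 a_3 + a_2 = -7/6  ->  a_5 = -7/120
  x^4: 30 a_6 - 10 a_5 + 3 a_4 - a_3 = 0  ->  30 a_6 = 10 a_5 - 3 a_4 + a_3 = 5/12  ->  a_6 = 1/72
Truncated series: y(x) = -2 - x + 2 x^2 + (3/2) x^3 + (1/6) x^4 - (7/120) x^5 + (1/72) x^6 + O(x^7).

a_0 = -2; a_1 = -1; a_2 = 2; a_3 = 3/2; a_4 = 1/6; a_5 = -7/120; a_6 = 1/72


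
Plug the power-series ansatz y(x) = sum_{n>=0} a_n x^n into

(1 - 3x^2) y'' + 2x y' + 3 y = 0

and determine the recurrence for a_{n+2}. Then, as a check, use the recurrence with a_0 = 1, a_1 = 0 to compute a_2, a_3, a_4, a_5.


Substitute y = sum_n a_n x^n.
(1 - 3 x^2) y'' contributes (n+2)(n+1) a_{n+2} - 3 n(n-1) a_n at x^n.
2 x y'(x) contributes 2 n a_n at x^n.
3 y(x) contributes 3 a_n at x^n.
Matching x^n: (n+2)(n+1) a_{n+2} + (-3 n(n-1) + 2 n + 3) a_n = 0.
Thus a_{n+2} = (3 n(n-1) - 2 n - 3) / ((n+1)(n+2)) * a_n.

Check with a_0 = 1, a_1 = 0 (apply the recurrence for n = 0, 1, 2, 3): a_0 = 1, a_1 = 0, a_2 = -3/2, a_3 = 0, a_4 = 1/8, a_5 = 0.

a_(n+2) = (3 n(n-1) - 2 n - 3) / ((n+1)(n+2)) * a_n; check: a_0 = 1, a_1 = 0, a_2 = -3/2, a_3 = 0, a_4 = 1/8, a_5 = 0


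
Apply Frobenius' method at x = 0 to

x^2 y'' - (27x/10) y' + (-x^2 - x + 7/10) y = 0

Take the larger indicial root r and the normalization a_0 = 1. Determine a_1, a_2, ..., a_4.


Write in Frobenius form y'' + (p(x)/x) y' + (q(x)/x^2) y = 0:
  p(x) = -27/10,  q(x) = -x^2 - x + 7/10.
Indicial equation: r(r-1) + (-27/10) r + (7/10) = 0 -> roots r_1 = 7/2, r_2 = 1/5.
Take r = r_1 = 7/2. Let y(x) = x^r sum_{n>=0} a_n x^n with a_0 = 1.
Substitute y = x^r sum a_n x^n and match x^{r+n}. The recurrence is
  D(n) a_n - 1 a_{n-1} - 1 a_{n-2} = 0,  where D(n) = (r+n)(r+n-1) + (-27/10)(r+n) + (7/10).
  a_n = [1 a_{n-1} + 1 a_{n-2}] / D(n).
Since the indicial polynomial factors as (r - r_1)(r - r_2), D(n) = (r_1 + n - r_1)(r_1 + n - r_2) = n(n + 33/10).
Evaluating step by step (a_0 = 1):
  n = 1: D(1) = 1(1 + 33/10) = 43/10; numerator = 1(1) = 1; a_1 = (1)/(43/10) = 10/43
  n = 2: D(2) = 2(2 + 33/10) = 53/5; numerator = 1(10/43) + 1(1) = 53/43; a_2 = (53/43)/(53/5) = 5/43
  n = 3: D(3) = 3(3 + 33/10) = 189/10; numerator = 1(5/43) + 1(10/43) = 15/43; a_3 = (15/43)/(189/10) = 50/2709
  n = 4: D(4) = 4(4 + 33/10) = 146/5; numerator = 1(50/2709) + 1(5/43) = 365/2709; a_4 = (365/2709)/(146/5) = 25/5418

r = 7/2; a_0 = 1; a_1 = 10/43; a_2 = 5/43; a_3 = 50/2709; a_4 = 25/5418


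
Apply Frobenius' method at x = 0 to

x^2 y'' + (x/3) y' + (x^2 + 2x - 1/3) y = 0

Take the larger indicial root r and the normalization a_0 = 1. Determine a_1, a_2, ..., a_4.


Write in Frobenius form y'' + (p(x)/x) y' + (q(x)/x^2) y = 0:
  p(x) = 1/3,  q(x) = x^2 + 2x - 1/3.
Indicial equation: r(r-1) + (1/3) r + (-1/3) = 0 -> roots r_1 = 1, r_2 = -1/3.
Take r = r_1 = 1. Let y(x) = x^r sum_{n>=0} a_n x^n with a_0 = 1.
Substitute y = x^r sum a_n x^n and match x^{r+n}. The recurrence is
  D(n) a_n + 2 a_{n-1} + 1 a_{n-2} = 0,  where D(n) = (r+n)(r+n-1) + (1/3)(r+n) + (-1/3).
  a_n = [-2 a_{n-1} - 1 a_{n-2}] / D(n).
Since the indicial polynomial factors as (r - r_1)(r - r_2), D(n) = (r_1 + n - r_1)(r_1 + n - r_2) = n(n + 4/3).
Evaluating step by step (a_0 = 1):
  n = 1: D(1) = 1(1 + 4/3) = 7/3; numerator = -2(1) = -2; a_1 = (-2)/(7/3) = -6/7
  n = 2: D(2) = 2(2 + 4/3) = 20/3; numerator = -2(-6/7) - 1(1) = 5/7; a_2 = (5/7)/(20/3) = 3/28
  n = 3: D(3) = 3(3 + 4/3) = 13; numerator = -2(3/28) - 1(-6/7) = 9/14; a_3 = (9/14)/(13) = 9/182
  n = 4: D(4) = 4(4 + 4/3) = 64/3; numerator = -2(9/182) - 1(3/28) = -75/364; a_4 = (-75/364)/(64/3) = -225/23296

r = 1; a_0 = 1; a_1 = -6/7; a_2 = 3/28; a_3 = 9/182; a_4 = -225/23296


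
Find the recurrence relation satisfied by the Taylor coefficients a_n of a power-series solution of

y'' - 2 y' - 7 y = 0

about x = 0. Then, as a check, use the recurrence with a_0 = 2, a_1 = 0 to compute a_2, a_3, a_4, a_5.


Substitute y = sum_n a_n x^n.
y''(x) has coefficient (n+2)(n+1) a_{n+2} at x^n;
-2 y'(x) has coefficient -2 (n+1) a_{n+1} at x^n;
-7 y(x) has coefficient -7 a_n at x^n.
Matching x^n: (n+2)(n+1) a_{n+2} - 2 (n+1) a_{n+1} - 7 a_n = 0.
Thus a_{n+2} = [2 (n+1) a_{n+1} + 7 a_n] / ((n+1)(n+2)).

Check with a_0 = 2, a_1 = 0 (apply the recurrence for n = 0, 1, 2, 3): a_0 = 2, a_1 = 0, a_2 = 7, a_3 = 14/3, a_4 = 77/12, a_5 = 21/5.

a_(n+2) = [2 (n+1) a_(n+1) + 7 a_n] / ((n+1)(n+2)); check: a_0 = 2, a_1 = 0, a_2 = 7, a_3 = 14/3, a_4 = 77/12, a_5 = 21/5


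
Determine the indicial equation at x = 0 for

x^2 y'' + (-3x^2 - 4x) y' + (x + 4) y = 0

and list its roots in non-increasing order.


Divide by x^2 to reach normal form y'' + P_1(x) y' + P_2(x) y = 0 with P_1(x) = -3 - 4/x and P_2(x) = 1/x + 4/x^2.
x = 0 is a singular point because the y'-coefficient -3 - 4/x has a pole at x = 0 and the y-coefficient 1/x + 4/x^2 has a pole at x = 0.
It is a regular singular point because x P_1(x) = p(x) = -3x - 4 and x^2 P_2(x) = q(x) = x + 4 are polynomials, hence analytic at x = 0.
p(0) = -4,  q(0) = 4.
Indicial equation: r(r-1) + p(0) r + q(0) = 0, i.e. r^2 + (p(0) - 1) r + q(0) = 0, i.e. r^2 - 5 r + 4 = 0.
Discriminant: (-5)^2 - 4(4) = 9, so r = (5 ± 3)/2.
Solving: r_1 = 4, r_2 = 1.

indicial: r^2 - 5 r + 4 = 0; roots r_1 = 4, r_2 = 1


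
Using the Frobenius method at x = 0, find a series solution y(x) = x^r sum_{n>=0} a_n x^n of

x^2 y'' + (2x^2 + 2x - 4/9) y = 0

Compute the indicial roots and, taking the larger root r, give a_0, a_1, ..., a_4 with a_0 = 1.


Write in Frobenius form y'' + (p(x)/x) y' + (q(x)/x^2) y = 0:
  p(x) = 0,  q(x) = 2x^2 + 2x - 4/9.
Indicial equation: r(r-1) + (0) r + (-4/9) = 0 -> roots r_1 = 4/3, r_2 = -1/3.
Take r = r_1 = 4/3. Let y(x) = x^r sum_{n>=0} a_n x^n with a_0 = 1.
Substitute y = x^r sum a_n x^n and match x^{r+n}. The recurrence is
  D(n) a_n + 2 a_{n-1} + 2 a_{n-2} = 0,  where D(n) = (r+n)(r+n-1) + (0)(r+n) + (-4/9).
  a_n = [-2 a_{n-1} - 2 a_{n-2}] / D(n).
Since the indicial polynomial factors as (r - r_1)(r - r_2), D(n) = (r_1 + n - r_1)(r_1 + n - r_2) = n(n + 5/3).
Evaluating step by step (a_0 = 1):
  n = 1: D(1) = 1(1 + 5/3) = 8/3; numerator = -2(1) = -2; a_1 = (-2)/(8/3) = -3/4
  n = 2: D(2) = 2(2 + 5/3) = 22/3; numerator = -2(-3/4) - 2(1) = -1/2; a_2 = (-1/2)/(22/3) = -3/44
  n = 3: D(3) = 3(3 + 5/3) = 14; numerator = -2(-3/44) - 2(-3/4) = 18/11; a_3 = (18/11)/(14) = 9/77
  n = 4: D(4) = 4(4 + 5/3) = 68/3; numerator = -2(9/77) - 2(-3/44) = -15/154; a_4 = (-15/154)/(68/3) = -45/10472

r = 4/3; a_0 = 1; a_1 = -3/4; a_2 = -3/44; a_3 = 9/77; a_4 = -45/10472


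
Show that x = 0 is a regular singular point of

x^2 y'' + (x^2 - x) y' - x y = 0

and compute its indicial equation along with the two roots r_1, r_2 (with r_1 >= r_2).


Divide by x^2 to reach normal form y'' + P_1(x) y' + P_2(x) y = 0 with P_1(x) = 1 - 1/x and P_2(x) = -1/x.
x = 0 is a singular point because the y'-coefficient 1 - 1/x has a pole at x = 0 and the y-coefficient -1/x has a pole at x = 0.
It is a regular singular point because x P_1(x) = p(x) = x - 1 and x^2 P_2(x) = q(x) = -x are polynomials, hence analytic at x = 0.
p(0) = -1,  q(0) = 0.
Indicial equation: r(r-1) + p(0) r + q(0) = 0, i.e. r^2 + (p(0) - 1) r + q(0) = 0, i.e. r^2 - 2 r = 0.
Discriminant: (-2)^2 - 4(0) = 4, so r = (2 ± 2)/2.
Solving: r_1 = 2, r_2 = 0.

indicial: r^2 - 2 r = 0; roots r_1 = 2, r_2 = 0


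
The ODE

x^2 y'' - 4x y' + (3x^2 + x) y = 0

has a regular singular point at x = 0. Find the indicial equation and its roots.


Divide by x^2 to reach normal form y'' + P_1(x) y' + P_2(x) y = 0 with P_1(x) = -4/x and P_2(x) = 3 + 1/x.
x = 0 is a singular point because the y'-coefficient -4/x has a pole at x = 0 and the y-coefficient 3 + 1/x has a pole at x = 0.
It is a regular singular point because x P_1(x) = p(x) = -4 and x^2 P_2(x) = q(x) = 3x^2 + x are polynomials, hence analytic at x = 0.
p(0) = -4,  q(0) = 0.
Indicial equation: r(r-1) + p(0) r + q(0) = 0, i.e. r^2 + (p(0) - 1) r + q(0) = 0, i.e. r^2 - 5 r = 0.
Discriminant: (-5)^2 - 4(0) = 25, so r = (5 ± 5)/2.
Solving: r_1 = 5, r_2 = 0.

indicial: r^2 - 5 r = 0; roots r_1 = 5, r_2 = 0


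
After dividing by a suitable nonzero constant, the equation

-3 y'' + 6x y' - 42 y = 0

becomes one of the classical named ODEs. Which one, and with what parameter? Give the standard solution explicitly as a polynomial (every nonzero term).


All three coefficients share the factor -3; dividing through by -3 gives  y'' - 2x y' + 14 y = 0.
This matches the Hermite equation y'' - 2x y' + 2n y = 0 with 2n = 14, so n = 7; the polynomial solution is H_7(x).
With y = sum_k a_k x^k, matching x^k gives (k+2)(k+1) a_{k+2} = 2(k - n) a_k = 2(k - 7) a_k. The right side vanishes at k = 7, so the series with the parity of 7 terminates at degree 7.
Standard normalization: leading coefficient of H_n is 2^n, so a_7 = 2^7 = 128. Work downward with a_k = (k+1)(k+2) a_{k+2} / (2(k - n)):
  a_5 = (6)(7)(128) / (2(5 - 7)) = 5376/(-4) = -1344
  a_3 = (4)(5)(-1344) / (2(3 - 7)) = -26880/(-8) = 3360
  a_1 = (2)(3)(3360) / (2(1 - 7)) = 20160/(-12) = -1680
Hence H_7(x) = 128 x^7 - 1344 x^5 + 3360 x^3 - 1680 x.

H_7(x); series = 128 x^7 - 1344 x^5 + 3360 x^3 - 1680 x


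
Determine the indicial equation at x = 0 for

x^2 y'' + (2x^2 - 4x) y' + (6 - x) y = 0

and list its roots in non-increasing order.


Divide by x^2 to reach normal form y'' + P_1(x) y' + P_2(x) y = 0 with P_1(x) = 2 - 4/x and P_2(x) = -1/x + 6/x^2.
x = 0 is a singular point because the y'-coefficient 2 - 4/x has a pole at x = 0 and the y-coefficient -1/x + 6/x^2 has a pole at x = 0.
It is a regular singular point because x P_1(x) = p(x) = 2x - 4 and x^2 P_2(x) = q(x) = 6 - x are polynomials, hence analytic at x = 0.
p(0) = -4,  q(0) = 6.
Indicial equation: r(r-1) + p(0) r + q(0) = 0, i.e. r^2 + (p(0) - 1) r + q(0) = 0, i.e. r^2 - 5 r + 6 = 0.
Discriminant: (-5)^2 - 4(6) = 1, so r = (5 ± 1)/2.
Solving: r_1 = 3, r_2 = 2.

indicial: r^2 - 5 r + 6 = 0; roots r_1 = 3, r_2 = 2


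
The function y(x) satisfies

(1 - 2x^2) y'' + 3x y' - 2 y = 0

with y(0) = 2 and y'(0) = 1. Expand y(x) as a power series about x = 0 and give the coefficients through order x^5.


Ansatz: y(x) = sum_{n>=0} a_n x^n, so y'(x) = sum_{n>=1} n a_n x^(n-1) and y''(x) = sum_{n>=2} n(n-1) a_n x^(n-2).
Substitute into P(x) y'' + Q(x) y' + R(x) y = 0 with P(x) = 1 - 2x^2, Q(x) = 3x, R(x) = -2, and match powers of x.
Initial conditions: a_0 = 2, a_1 = 1.
Setting the coefficient of each power of x to zero and solving order by order (substituting the coefficients already found):
  x^0: 2 a_2 - 2 a_0 = 0  ->  2 a_2 = 2 a_0 = 4  ->  a_2 = 2
  x^1: 6 a_3 + a_1 = 0  ->  6 a_3 = -a_1 = -1  ->  a_3 = -1/6
  x^2: 12 a_4 = 0  ->  a_4 = 0
  x^3: 20 a_5 - 5 a_3 = 0  ->  20 a_5 = 5 a_3 = -5/6  ->  a_5 = -1/24
Truncated series: y(x) = 2 + x + 2 x^2 - (1/6) x^3 - (1/24) x^5 + O(x^6).

a_0 = 2; a_1 = 1; a_2 = 2; a_3 = -1/6; a_4 = 0; a_5 = -1/24


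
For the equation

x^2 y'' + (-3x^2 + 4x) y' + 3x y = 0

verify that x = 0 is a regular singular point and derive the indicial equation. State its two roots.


Divide by x^2 to reach normal form y'' + P_1(x) y' + P_2(x) y = 0 with P_1(x) = -3 + 4/x and P_2(x) = 3/x.
x = 0 is a singular point because the y'-coefficient -3 + 4/x has a pole at x = 0 and the y-coefficient 3/x has a pole at x = 0.
It is a regular singular point because x P_1(x) = p(x) = 4 - 3x and x^2 P_2(x) = q(x) = 3x are polynomials, hence analytic at x = 0.
p(0) = 4,  q(0) = 0.
Indicial equation: r(r-1) + p(0) r + q(0) = 0, i.e. r^2 + (p(0) - 1) r + q(0) = 0, i.e. r^2 + 3 r = 0.
Discriminant: (3)^2 - 4(0) = 9, so r = (-3 ± 3)/2.
Solving: r_1 = 0, r_2 = -3.

indicial: r^2 + 3 r = 0; roots r_1 = 0, r_2 = -3


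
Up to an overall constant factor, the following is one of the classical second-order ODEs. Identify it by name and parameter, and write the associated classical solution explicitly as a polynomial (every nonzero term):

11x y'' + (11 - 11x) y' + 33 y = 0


All three coefficients share the factor 11; dividing through by 11 gives  x y'' + (1 - x) y' + 3 y = 0.
This matches the Laguerre equation x y'' + (1 - x) y' + n y = 0 with n = 3; the polynomial solution is L_3(x).
With y = sum_k a_k x^k, matching x^k gives (k+1)k a_{k+1} + (k+1) a_{k+1} - k a_k + n a_k = 0, i.e. (k+1)^2 a_{k+1} = (k - n) a_k = (k - 3) a_k. The right side vanishes at k = 3, so the series terminates at degree 3.
Standard normalization L_n(0) = 1 gives a_0 = 1. Work upward with a_{k+1} = (k - 3) a_k / (k+1)^2:
  a_1 = (0 - 3)(1) / 1^2 = -3/1 = -3
  a_2 = (1 - 3)(-3) / 2^2 = 6/4 = 3/2
  a_3 = (2 - 3)(3/2) / 3^2 = (-3/2)/9 = -1/6
Hence L_3(x) = -x^3/6 + 3 x^2/2 - 3 x + 1.

L_3(x); series = -x^3/6 + 3 x^2/2 - 3 x + 1


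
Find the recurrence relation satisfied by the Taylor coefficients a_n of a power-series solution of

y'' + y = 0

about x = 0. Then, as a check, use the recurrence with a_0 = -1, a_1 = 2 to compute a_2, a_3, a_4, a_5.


Substitute y = sum_n a_n x^n into y'' + (const) y = 0.
y''(x) = sum_{n>=0} (n+2)(n+1) a_{n+2} x^n.
The ODE becomes sum_n [(n+2)(n+1) a_{n+2} + 1 a_n] x^n = 0.
Setting each coefficient to zero gives the recurrence:
  (n+2)(n+1) a_{n+2} + 1 a_n = 0,
  a_{n+2} = -1 / ((n+1)(n+2)) a_n.

Check with a_0 = -1, a_1 = 2 (apply the recurrence for n = 0, 1, 2, 3): a_0 = -1, a_1 = 2, a_2 = 1/2, a_3 = -1/3, a_4 = -1/24, a_5 = 1/60.

a_{n+2} = -1/((n+1)(n+2)) * a_n; check: a_0 = -1, a_1 = 2, a_2 = 1/2, a_3 = -1/3, a_4 = -1/24, a_5 = 1/60


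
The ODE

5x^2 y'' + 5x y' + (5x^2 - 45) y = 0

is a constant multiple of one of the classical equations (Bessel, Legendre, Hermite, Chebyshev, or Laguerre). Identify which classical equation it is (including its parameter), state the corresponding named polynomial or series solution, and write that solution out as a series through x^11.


All three coefficients share the factor 5; dividing through by 5 gives  x^2 y'' + x y' + (x^2 - 9) y = 0.
This matches the Bessel equation x^2 y'' + x y' + (x^2 - nu^2) y = 0 with nu^2 = 9, so nu = 3; the solution bounded at x = 0 is J_3(x).
Frobenius at x = 0: indicial roots ±nu; for r = nu the recurrence k(k + 2nu) c_k = -c_{k-2} gives the standard series J_nu(x) = sum_{k>=0} (-1)^k / (k! (k+nu)!) (x/2)^(2k+nu). Evaluate the first 5 terms:
  k = 0: (-1)^0 / (0! * 3! * 2^3) x^3 = 1/(1*6*8) x^3 = (1/48) x^3
  k = 1: (-1)^1 / (1! * 4! * 2^5) x^5 = -1/(1*24*32) x^5 = (-1/768) x^5
  k = 2: (-1)^2 / (2! * 5! * 2^7) x^7 = 1/(2*120*128) x^7 = (1/30720) x^7
  k = 3: (-1)^3 / (3! * 6! * 2^9) x^9 = -1/(6*720*512) x^9 = (-1/2211840) x^9
  k = 4: (-1)^4 / (4! * 7! * 2^11) x^11 = 1/(24*5040*2048) x^11 = (1/247726080) x^11
Hence J_3(x) = x^11/247726080 - x^9/2211840 + x^7/30720 - x^5/768 + x^3/48 + ....

J_3(x); series = x^11/247726080 - x^9/2211840 + x^7/30720 - x^5/768 + x^3/48


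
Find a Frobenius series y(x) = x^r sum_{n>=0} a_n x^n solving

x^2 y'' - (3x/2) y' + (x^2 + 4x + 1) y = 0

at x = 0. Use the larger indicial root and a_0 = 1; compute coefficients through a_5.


Write in Frobenius form y'' + (p(x)/x) y' + (q(x)/x^2) y = 0:
  p(x) = -3/2,  q(x) = x^2 + 4x + 1.
Indicial equation: r(r-1) + (-3/2) r + (1) = 0 -> roots r_1 = 2, r_2 = 1/2.
Take r = r_1 = 2. Let y(x) = x^r sum_{n>=0} a_n x^n with a_0 = 1.
Substitute y = x^r sum a_n x^n and match x^{r+n}. The recurrence is
  D(n) a_n + 4 a_{n-1} + 1 a_{n-2} = 0,  where D(n) = (r+n)(r+n-1) + (-3/2)(r+n) + (1).
  a_n = [-4 a_{n-1} - 1 a_{n-2}] / D(n).
Since the indicial polynomial factors as (r - r_1)(r - r_2), D(n) = (r_1 + n - r_1)(r_1 + n - r_2) = n(n + 3/2).
Evaluating step by step (a_0 = 1):
  n = 1: D(1) = 1(1 + 3/2) = 5/2; numerator = -4(1) = -4; a_1 = (-4)/(5/2) = -8/5
  n = 2: D(2) = 2(2 + 3/2) = 7; numerator = -4(-8/5) - 1(1) = 27/5; a_2 = (27/5)/(7) = 27/35
  n = 3: D(3) = 3(3 + 3/2) = 27/2; numerator = -4(27/35) - 1(-8/5) = -52/35; a_3 = (-52/35)/(27/2) = -104/945
  n = 4: D(4) = 4(4 + 3/2) = 22; numerator = -4(-104/945) - 1(27/35) = -313/945; a_4 = (-313/945)/(22) = -313/20790
  n = 5: D(5) = 5(5 + 3/2) = 65/2; numerator = -4(-313/20790) - 1(-104/945) = 118/693; a_5 = (118/693)/(65/2) = 236/45045

r = 2; a_0 = 1; a_1 = -8/5; a_2 = 27/35; a_3 = -104/945; a_4 = -313/20790; a_5 = 236/45045


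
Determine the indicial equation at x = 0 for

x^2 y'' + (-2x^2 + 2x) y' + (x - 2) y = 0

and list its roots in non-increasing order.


Divide by x^2 to reach normal form y'' + P_1(x) y' + P_2(x) y = 0 with P_1(x) = -2 + 2/x and P_2(x) = 1/x - 2/x^2.
x = 0 is a singular point because the y'-coefficient -2 + 2/x has a pole at x = 0 and the y-coefficient 1/x - 2/x^2 has a pole at x = 0.
It is a regular singular point because x P_1(x) = p(x) = 2 - 2x and x^2 P_2(x) = q(x) = x - 2 are polynomials, hence analytic at x = 0.
p(0) = 2,  q(0) = -2.
Indicial equation: r(r-1) + p(0) r + q(0) = 0, i.e. r^2 + (p(0) - 1) r + q(0) = 0, i.e. r^2 + 1 r - 2 = 0.
Discriminant: (1)^2 - 4(-2) = 9, so r = (-1 ± 3)/2.
Solving: r_1 = 1, r_2 = -2.

indicial: r^2 + 1 r - 2 = 0; roots r_1 = 1, r_2 = -2


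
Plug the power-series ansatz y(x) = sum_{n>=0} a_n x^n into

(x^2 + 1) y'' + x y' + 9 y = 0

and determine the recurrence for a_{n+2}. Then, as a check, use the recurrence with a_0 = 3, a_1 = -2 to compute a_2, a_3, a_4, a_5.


Substitute y = sum_n a_n x^n.
(1 + 1 x^2) y'' contributes (n+2)(n+1) a_{n+2} + n(n-1) a_n at x^n.
x y'(x) contributes n a_n at x^n.
9 y(x) contributes 9 a_n at x^n.
Matching x^n: (n+2)(n+1) a_{n+2} + (n(n-1) + n + 9) a_n = 0.
Thus a_{n+2} = (-n(n-1) - n - 9) / ((n+1)(n+2)) * a_n.

Check with a_0 = 3, a_1 = -2 (apply the recurrence for n = 0, 1, 2, 3): a_0 = 3, a_1 = -2, a_2 = -27/2, a_3 = 10/3, a_4 = 117/8, a_5 = -3.

a_(n+2) = (-n(n-1) - n - 9) / ((n+1)(n+2)) * a_n; check: a_0 = 3, a_1 = -2, a_2 = -27/2, a_3 = 10/3, a_4 = 117/8, a_5 = -3


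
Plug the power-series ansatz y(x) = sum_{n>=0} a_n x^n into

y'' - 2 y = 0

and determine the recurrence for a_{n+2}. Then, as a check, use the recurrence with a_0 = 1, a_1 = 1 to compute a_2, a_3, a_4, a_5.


Substitute y = sum_n a_n x^n into y'' + (const) y = 0.
y''(x) = sum_{n>=0} (n+2)(n+1) a_{n+2} x^n.
The ODE becomes sum_n [(n+2)(n+1) a_{n+2} - 2 a_n] x^n = 0.
Setting each coefficient to zero gives the recurrence:
  (n+2)(n+1) a_{n+2} - 2 a_n = 0,
  a_{n+2} = 2 / ((n+1)(n+2)) a_n.

Check with a_0 = 1, a_1 = 1 (apply the recurrence for n = 0, 1, 2, 3): a_0 = 1, a_1 = 1, a_2 = 1, a_3 = 1/3, a_4 = 1/6, a_5 = 1/30.

a_{n+2} = 2/((n+1)(n+2)) * a_n; check: a_0 = 1, a_1 = 1, a_2 = 1, a_3 = 1/3, a_4 = 1/6, a_5 = 1/30


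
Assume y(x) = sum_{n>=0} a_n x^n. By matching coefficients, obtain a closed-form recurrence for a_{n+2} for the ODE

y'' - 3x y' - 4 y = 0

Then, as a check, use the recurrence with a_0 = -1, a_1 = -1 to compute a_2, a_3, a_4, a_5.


Substitute y = sum_n a_n x^n.
y''(x) has coefficient (n+2)(n+1) a_{n+2} at x^n;
-3 x y'(x) has coefficient -3 n a_n at x^n (shift);
-4 y(x) has coefficient -4 a_n at x^n.
Matching x^n: (n+2)(n+1) a_{n+2} + (-3n - 4) a_n = 0.
Thus a_{n+2} = (3n + 4) / ((n+1)(n+2)) * a_n.

Check with a_0 = -1, a_1 = -1 (apply the recurrence for n = 0, 1, 2, 3): a_0 = -1, a_1 = -1, a_2 = -2, a_3 = -7/6, a_4 = -5/3, a_5 = -91/120.

a_(n+2) = (3n + 4) / ((n+1)(n+2)) * a_n; check: a_0 = -1, a_1 = -1, a_2 = -2, a_3 = -7/6, a_4 = -5/3, a_5 = -91/120


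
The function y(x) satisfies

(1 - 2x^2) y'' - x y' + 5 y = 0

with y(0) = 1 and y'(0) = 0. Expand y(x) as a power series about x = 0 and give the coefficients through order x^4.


Ansatz: y(x) = sum_{n>=0} a_n x^n, so y'(x) = sum_{n>=1} n a_n x^(n-1) and y''(x) = sum_{n>=2} n(n-1) a_n x^(n-2).
Substitute into P(x) y'' + Q(x) y' + R(x) y = 0 with P(x) = 1 - 2x^2, Q(x) = -x, R(x) = 5, and match powers of x.
Initial conditions: a_0 = 1, a_1 = 0.
Setting the coefficient of each power of x to zero and solving order by order (substituting the coefficients already found):
  x^0: 2 a_2 + 5 a_0 = 0  ->  2 a_2 = -5 a_0 = -5  ->  a_2 = -5/2
  x^1: 6 a_3 + 4 a_1 = 0  ->  6 a_3 = -4 a_1 = 0  ->  a_3 = 0
  x^2: 12 a_4 - a_2 = 0  ->  12 a_4 = a_2 = -5/2  ->  a_4 = -5/24
Truncated series: y(x) = 1 - (5/2) x^2 - (5/24) x^4 + O(x^5).

a_0 = 1; a_1 = 0; a_2 = -5/2; a_3 = 0; a_4 = -5/24


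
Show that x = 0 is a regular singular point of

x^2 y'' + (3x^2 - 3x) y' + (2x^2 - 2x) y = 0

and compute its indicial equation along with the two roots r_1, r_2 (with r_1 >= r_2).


Divide by x^2 to reach normal form y'' + P_1(x) y' + P_2(x) y = 0 with P_1(x) = 3 - 3/x and P_2(x) = 2 - 2/x.
x = 0 is a singular point because the y'-coefficient 3 - 3/x has a pole at x = 0 and the y-coefficient 2 - 2/x has a pole at x = 0.
It is a regular singular point because x P_1(x) = p(x) = 3x - 3 and x^2 P_2(x) = q(x) = 2x^2 - 2x are polynomials, hence analytic at x = 0.
p(0) = -3,  q(0) = 0.
Indicial equation: r(r-1) + p(0) r + q(0) = 0, i.e. r^2 + (p(0) - 1) r + q(0) = 0, i.e. r^2 - 4 r = 0.
Discriminant: (-4)^2 - 4(0) = 16, so r = (4 ± 4)/2.
Solving: r_1 = 4, r_2 = 0.

indicial: r^2 - 4 r = 0; roots r_1 = 4, r_2 = 0


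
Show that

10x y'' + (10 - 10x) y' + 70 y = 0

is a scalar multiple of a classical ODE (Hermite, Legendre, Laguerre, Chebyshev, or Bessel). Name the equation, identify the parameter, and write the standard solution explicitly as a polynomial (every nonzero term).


All three coefficients share the factor 10; dividing through by 10 gives  x y'' + (1 - x) y' + 7 y = 0.
This matches the Laguerre equation x y'' + (1 - x) y' + n y = 0 with n = 7; the polynomial solution is L_7(x).
With y = sum_k a_k x^k, matching x^k gives (k+1)k a_{k+1} + (k+1) a_{k+1} - k a_k + n a_k = 0, i.e. (k+1)^2 a_{k+1} = (k - n) a_k = (k - 7) a_k. The right side vanishes at k = 7, so the series terminates at degree 7.
Standard normalization L_n(0) = 1 gives a_0 = 1. Work upward with a_{k+1} = (k - 7) a_k / (k+1)^2:
  a_1 = (0 - 7)(1) / 1^2 = -7/1 = -7
  a_2 = (1 - 7)(-7) / 2^2 = 42/4 = 21/2
  a_3 = (2 - 7)(21/2) / 3^2 = (-105/2)/9 = -35/6
  a_4 = (3 - 7)(-35/6) / 4^2 = (70/3)/16 = 35/24
  a_5 = (4 - 7)(35/24) / 5^2 = (-35/8)/25 = -7/40
  a_6 = (5 - 7)(-7/40) / 6^2 = (7/20)/36 = 7/720
  a_7 = (6 - 7)(7/720) / 7^2 = (-7/720)/49 = -1/5040
Hence L_7(x) = -x^7/5040 + 7 x^6/720 - 7 x^5/40 + 35 x^4/24 - 35 x^3/6 + 21 x^2/2 - 7 x + 1.

L_7(x); series = -x^7/5040 + 7 x^6/720 - 7 x^5/40 + 35 x^4/24 - 35 x^3/6 + 21 x^2/2 - 7 x + 1


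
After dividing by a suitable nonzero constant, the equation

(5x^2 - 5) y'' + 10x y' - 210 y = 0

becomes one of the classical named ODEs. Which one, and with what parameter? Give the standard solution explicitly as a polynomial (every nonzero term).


All three coefficients share the factor -5; dividing through by -5 gives  (1 - x^2) y'' - 2x y' + 42 y = 0.
This matches the Legendre equation (1 - x^2) y'' - 2x y' + n(n+1) y = 0 (note the -2x y' term) with n(n+1) = 42, so n = 6; the polynomial solution is P_6(x).
With y = sum_k a_k x^k, matching x^k gives (k+2)(k+1) a_{k+2} = [k(k+1) - n(n+1)] a_k = (k - 6)(k + 7) a_k. The right side vanishes at k = 6, so the series with the parity of 6 terminates at degree 6.
Standard normalization (P_n(1) = 1): leading coefficient (2n)!/(2^n (n!)^2) = 479001600/(64*518400) = 231/16, so a_6 = 231/16. Work downward with a_k = (k+1)(k+2) a_{k+2} / ((k - 6)(k + 7)):
  a_4 = (5)(6)(231/16) / ((4 - 6)(4 + 7)) = (3465/8)/(-22) = -315/16
  a_2 = (3)(4)(-315/16) / ((2 - 6)(2 + 7)) = (-945/4)/(-36) = 105/16
  a_0 = (1)(2)(105/16) / ((0 - 6)(0 + 7)) = (105/8)/(-42) = -5/16
Hence P_6(x) = 231 x^6/16 - 315 x^4/16 + 105 x^2/16 - 5/16.

P_6(x); series = 231 x^6/16 - 315 x^4/16 + 105 x^2/16 - 5/16


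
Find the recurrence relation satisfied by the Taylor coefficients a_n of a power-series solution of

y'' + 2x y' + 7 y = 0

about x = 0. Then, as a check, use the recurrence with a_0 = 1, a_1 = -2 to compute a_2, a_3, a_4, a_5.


Substitute y = sum_n a_n x^n.
y''(x) has coefficient (n+2)(n+1) a_{n+2} at x^n;
2 x y'(x) has coefficient 2 n a_n at x^n (shift);
7 y(x) has coefficient 7 a_n at x^n.
Matching x^n: (n+2)(n+1) a_{n+2} + (2n + 7) a_n = 0.
Thus a_{n+2} = (-2n - 7) / ((n+1)(n+2)) * a_n.

Check with a_0 = 1, a_1 = -2 (apply the recurrence for n = 0, 1, 2, 3): a_0 = 1, a_1 = -2, a_2 = -7/2, a_3 = 3, a_4 = 77/24, a_5 = -39/20.

a_(n+2) = (-2n - 7) / ((n+1)(n+2)) * a_n; check: a_0 = 1, a_1 = -2, a_2 = -7/2, a_3 = 3, a_4 = 77/24, a_5 = -39/20


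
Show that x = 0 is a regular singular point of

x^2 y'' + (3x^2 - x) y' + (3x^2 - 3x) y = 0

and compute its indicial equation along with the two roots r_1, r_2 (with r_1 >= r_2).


Divide by x^2 to reach normal form y'' + P_1(x) y' + P_2(x) y = 0 with P_1(x) = 3 - 1/x and P_2(x) = 3 - 3/x.
x = 0 is a singular point because the y'-coefficient 3 - 1/x has a pole at x = 0 and the y-coefficient 3 - 3/x has a pole at x = 0.
It is a regular singular point because x P_1(x) = p(x) = 3x - 1 and x^2 P_2(x) = q(x) = 3x^2 - 3x are polynomials, hence analytic at x = 0.
p(0) = -1,  q(0) = 0.
Indicial equation: r(r-1) + p(0) r + q(0) = 0, i.e. r^2 + (p(0) - 1) r + q(0) = 0, i.e. r^2 - 2 r = 0.
Discriminant: (-2)^2 - 4(0) = 4, so r = (2 ± 2)/2.
Solving: r_1 = 2, r_2 = 0.

indicial: r^2 - 2 r = 0; roots r_1 = 2, r_2 = 0


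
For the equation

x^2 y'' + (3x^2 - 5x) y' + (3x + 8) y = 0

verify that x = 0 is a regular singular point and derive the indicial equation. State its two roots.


Divide by x^2 to reach normal form y'' + P_1(x) y' + P_2(x) y = 0 with P_1(x) = 3 - 5/x and P_2(x) = 3/x + 8/x^2.
x = 0 is a singular point because the y'-coefficient 3 - 5/x has a pole at x = 0 and the y-coefficient 3/x + 8/x^2 has a pole at x = 0.
It is a regular singular point because x P_1(x) = p(x) = 3x - 5 and x^2 P_2(x) = q(x) = 3x + 8 are polynomials, hence analytic at x = 0.
p(0) = -5,  q(0) = 8.
Indicial equation: r(r-1) + p(0) r + q(0) = 0, i.e. r^2 + (p(0) - 1) r + q(0) = 0, i.e. r^2 - 6 r + 8 = 0.
Discriminant: (-6)^2 - 4(8) = 4, so r = (6 ± 2)/2.
Solving: r_1 = 4, r_2 = 2.

indicial: r^2 - 6 r + 8 = 0; roots r_1 = 4, r_2 = 2


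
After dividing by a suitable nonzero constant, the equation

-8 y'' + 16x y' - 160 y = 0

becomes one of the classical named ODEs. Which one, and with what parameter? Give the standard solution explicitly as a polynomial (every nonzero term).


All three coefficients share the factor -8; dividing through by -8 gives  y'' - 2x y' + 20 y = 0.
This matches the Hermite equation y'' - 2x y' + 2n y = 0 with 2n = 20, so n = 10; the polynomial solution is H_10(x).
With y = sum_k a_k x^k, matching x^k gives (k+2)(k+1) a_{k+2} = 2(k - n) a_k = 2(k - 10) a_k. The right side vanishes at k = 10, so the series with the parity of 10 terminates at degree 10.
Standard normalization: leading coefficient of H_n is 2^n, so a_10 = 2^10 = 1024. Work downward with a_k = (k+1)(k+2) a_{k+2} / (2(k - n)):
  a_8 = (9)(10)(1024) / (2(8 - 10)) = 92160/(-4) = -23040
  a_6 = (7)(8)(-23040) / (2(6 - 10)) = -1290240/(-8) = 161280
  a_4 = (5)(6)(161280) / (2(4 - 10)) = 4838400/(-12) = -403200
  a_2 = (3)(4)(-403200) / (2(2 - 10)) = -4838400/(-16) = 302400
  a_0 = (1)(2)(302400) / (2(0 - 10)) = 604800/(-20) = -30240
Hence H_10(x) = 1024 x^10 - 23040 x^8 + 161280 x^6 - 403200 x^4 + 302400 x^2 - 30240.

H_10(x); series = 1024 x^10 - 23040 x^8 + 161280 x^6 - 403200 x^4 + 302400 x^2 - 30240


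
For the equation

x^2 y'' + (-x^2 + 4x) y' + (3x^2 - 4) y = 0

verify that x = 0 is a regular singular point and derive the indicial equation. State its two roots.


Divide by x^2 to reach normal form y'' + P_1(x) y' + P_2(x) y = 0 with P_1(x) = -1 + 4/x and P_2(x) = 3 - 4/x^2.
x = 0 is a singular point because the y'-coefficient -1 + 4/x has a pole at x = 0 and the y-coefficient 3 - 4/x^2 has a pole at x = 0.
It is a regular singular point because x P_1(x) = p(x) = 4 - x and x^2 P_2(x) = q(x) = 3x^2 - 4 are polynomials, hence analytic at x = 0.
p(0) = 4,  q(0) = -4.
Indicial equation: r(r-1) + p(0) r + q(0) = 0, i.e. r^2 + (p(0) - 1) r + q(0) = 0, i.e. r^2 + 3 r - 4 = 0.
Discriminant: (3)^2 - 4(-4) = 25, so r = (-3 ± 5)/2.
Solving: r_1 = 1, r_2 = -4.

indicial: r^2 + 3 r - 4 = 0; roots r_1 = 1, r_2 = -4


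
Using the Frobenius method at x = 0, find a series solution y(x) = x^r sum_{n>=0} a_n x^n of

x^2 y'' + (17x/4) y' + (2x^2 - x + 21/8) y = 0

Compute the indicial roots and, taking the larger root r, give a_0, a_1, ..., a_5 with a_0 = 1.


Write in Frobenius form y'' + (p(x)/x) y' + (q(x)/x^2) y = 0:
  p(x) = 17/4,  q(x) = 2x^2 - x + 21/8.
Indicial equation: r(r-1) + (17/4) r + (21/8) = 0 -> roots r_1 = -3/2, r_2 = -7/4.
Take r = r_1 = -3/2. Let y(x) = x^r sum_{n>=0} a_n x^n with a_0 = 1.
Substitute y = x^r sum a_n x^n and match x^{r+n}. The recurrence is
  D(n) a_n - 1 a_{n-1} + 2 a_{n-2} = 0,  where D(n) = (r+n)(r+n-1) + (17/4)(r+n) + (21/8).
  a_n = [1 a_{n-1} - 2 a_{n-2}] / D(n).
Since the indicial polynomial factors as (r - r_1)(r - r_2), D(n) = (r_1 + n - r_1)(r_1 + n - r_2) = n(n + 1/4).
Evaluating step by step (a_0 = 1):
  n = 1: D(1) = 1(1 + 1/4) = 5/4; numerator = 1(1) = 1; a_1 = (1)/(5/4) = 4/5
  n = 2: D(2) = 2(2 + 1/4) = 9/2; numerator = 1(4/5) - 2(1) = -6/5; a_2 = (-6/5)/(9/2) = -4/15
  n = 3: D(3) = 3(3 + 1/4) = 39/4; numerator = 1(-4/15) - 2(4/5) = -28/15; a_3 = (-28/15)/(39/4) = -112/585
  n = 4: D(4) = 4(4 + 1/4) = 17; numerator = 1(-112/585) - 2(-4/15) = 40/117; a_4 = (40/117)/(17) = 40/1989
  n = 5: D(5) = 5(5 + 1/4) = 105/4; numerator = 1(40/1989) - 2(-112/585) = 1336/3315; a_5 = (1336/3315)/(105/4) = 5344/348075

r = -3/2; a_0 = 1; a_1 = 4/5; a_2 = -4/15; a_3 = -112/585; a_4 = 40/1989; a_5 = 5344/348075


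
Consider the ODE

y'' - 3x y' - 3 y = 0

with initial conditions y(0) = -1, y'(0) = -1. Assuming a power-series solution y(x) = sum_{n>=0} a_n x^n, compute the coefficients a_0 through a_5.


Ansatz: y(x) = sum_{n>=0} a_n x^n, so y'(x) = sum_{n>=1} n a_n x^(n-1) and y''(x) = sum_{n>=2} n(n-1) a_n x^(n-2).
Substitute into P(x) y'' + Q(x) y' + R(x) y = 0 with P(x) = 1, Q(x) = -3x, R(x) = -3, and match powers of x.
Initial conditions: a_0 = -1, a_1 = -1.
Setting the coefficient of each power of x to zero and solving order by order (substituting the coefficients already found):
  x^0: 2 a_2 - 3 a_0 = 0  ->  2 a_2 = 3 a_0 = -3  ->  a_2 = -3/2
  x^1: 6 a_3 - 6 a_1 = 0  ->  6 a_3 = 6 a_1 = -6  ->  a_3 = -1
  x^2: 12 a_4 - 9 a_2 = 0  ->  12 a_4 = 9 a_2 = -27/2  ->  a_4 = -9/8
  x^3: 20 a_5 - 12 a_3 = 0  ->  20 a_5 = 12 a_3 = -12  ->  a_5 = -3/5
Truncated series: y(x) = -1 - x - (3/2) x^2 - x^3 - (9/8) x^4 - (3/5) x^5 + O(x^6).

a_0 = -1; a_1 = -1; a_2 = -3/2; a_3 = -1; a_4 = -9/8; a_5 = -3/5


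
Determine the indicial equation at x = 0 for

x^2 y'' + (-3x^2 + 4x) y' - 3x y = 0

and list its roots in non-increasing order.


Divide by x^2 to reach normal form y'' + P_1(x) y' + P_2(x) y = 0 with P_1(x) = -3 + 4/x and P_2(x) = -3/x.
x = 0 is a singular point because the y'-coefficient -3 + 4/x has a pole at x = 0 and the y-coefficient -3/x has a pole at x = 0.
It is a regular singular point because x P_1(x) = p(x) = 4 - 3x and x^2 P_2(x) = q(x) = -3x are polynomials, hence analytic at x = 0.
p(0) = 4,  q(0) = 0.
Indicial equation: r(r-1) + p(0) r + q(0) = 0, i.e. r^2 + (p(0) - 1) r + q(0) = 0, i.e. r^2 + 3 r = 0.
Discriminant: (3)^2 - 4(0) = 9, so r = (-3 ± 3)/2.
Solving: r_1 = 0, r_2 = -3.

indicial: r^2 + 3 r = 0; roots r_1 = 0, r_2 = -3


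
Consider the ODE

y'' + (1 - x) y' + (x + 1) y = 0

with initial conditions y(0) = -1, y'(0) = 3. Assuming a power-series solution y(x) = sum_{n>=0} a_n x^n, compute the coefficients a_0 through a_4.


Ansatz: y(x) = sum_{n>=0} a_n x^n, so y'(x) = sum_{n>=1} n a_n x^(n-1) and y''(x) = sum_{n>=2} n(n-1) a_n x^(n-2).
Substitute into P(x) y'' + Q(x) y' + R(x) y = 0 with P(x) = 1, Q(x) = 1 - x, R(x) = x + 1, and match powers of x.
Initial conditions: a_0 = -1, a_1 = 3.
Setting the coefficient of each power of x to zero and solving order by order (substituting the coefficients already found):
  x^0: 2 a_2 + a_1 + a_0 = 0  ->  2 a_2 = -a_1 - a_0 = -2  ->  a_2 = -1
  x^1: 6 a_3 + 2 a_2 + a_0 = 0  ->  6 a_3 = -2 a_2 - a_0 = 3  ->  a_3 = 1/2
  x^2: 12 a_4 + 3 a_3 - a_2 + a_1 = 0  ->  12 a_4 = -3 a_3 + a_2 - a_1 = -11/2  ->  a_4 = -11/24
Truncated series: y(x) = -1 + 3 x - x^2 + (1/2) x^3 - (11/24) x^4 + O(x^5).

a_0 = -1; a_1 = 3; a_2 = -1; a_3 = 1/2; a_4 = -11/24


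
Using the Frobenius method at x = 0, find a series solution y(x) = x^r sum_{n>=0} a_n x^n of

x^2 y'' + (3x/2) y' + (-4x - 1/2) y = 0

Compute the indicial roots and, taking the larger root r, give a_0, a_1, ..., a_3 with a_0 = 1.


Write in Frobenius form y'' + (p(x)/x) y' + (q(x)/x^2) y = 0:
  p(x) = 3/2,  q(x) = -4x - 1/2.
Indicial equation: r(r-1) + (3/2) r + (-1/2) = 0 -> roots r_1 = 1/2, r_2 = -1.
Take r = r_1 = 1/2. Let y(x) = x^r sum_{n>=0} a_n x^n with a_0 = 1.
Substitute y = x^r sum a_n x^n and match x^{r+n}. The recurrence is
  D(n) a_n - 4 a_{n-1} = 0,  where D(n) = (r+n)(r+n-1) + (3/2)(r+n) + (-1/2).
  a_n = 4 / D(n) * a_{n-1}.
Since the indicial polynomial factors as (r - r_1)(r - r_2), D(n) = (r_1 + n - r_1)(r_1 + n - r_2) = n(n + 3/2).
Evaluating step by step (a_0 = 1):
  n = 1: D(1) = 1(1 + 3/2) = 5/2; numerator = 4(1) = 4; a_1 = (4)/(5/2) = 8/5
  n = 2: D(2) = 2(2 + 3/2) = 7; numerator = 4(8/5) = 32/5; a_2 = (32/5)/(7) = 32/35
  n = 3: D(3) = 3(3 + 3/2) = 27/2; numerator = 4(32/35) = 128/35; a_3 = (128/35)/(27/2) = 256/945

r = 1/2; a_0 = 1; a_1 = 8/5; a_2 = 32/35; a_3 = 256/945


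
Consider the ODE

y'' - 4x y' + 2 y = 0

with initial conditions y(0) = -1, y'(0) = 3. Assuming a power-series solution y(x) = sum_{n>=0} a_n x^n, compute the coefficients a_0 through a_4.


Ansatz: y(x) = sum_{n>=0} a_n x^n, so y'(x) = sum_{n>=1} n a_n x^(n-1) and y''(x) = sum_{n>=2} n(n-1) a_n x^(n-2).
Substitute into P(x) y'' + Q(x) y' + R(x) y = 0 with P(x) = 1, Q(x) = -4x, R(x) = 2, and match powers of x.
Initial conditions: a_0 = -1, a_1 = 3.
Setting the coefficient of each power of x to zero and solving order by order (substituting the coefficients already found):
  x^0: 2 a_2 + 2 a_0 = 0  ->  2 a_2 = -2 a_0 = 2  ->  a_2 = 1
  x^1: 6 a_3 - 2 a_1 = 0  ->  6 a_3 = 2 a_1 = 6  ->  a_3 = 1
  x^2: 12 a_4 - 6 a_2 = 0  ->  12 a_4 = 6 a_2 = 6  ->  a_4 = 1/2
Truncated series: y(x) = -1 + 3 x + x^2 + x^3 + (1/2) x^4 + O(x^5).

a_0 = -1; a_1 = 3; a_2 = 1; a_3 = 1; a_4 = 1/2


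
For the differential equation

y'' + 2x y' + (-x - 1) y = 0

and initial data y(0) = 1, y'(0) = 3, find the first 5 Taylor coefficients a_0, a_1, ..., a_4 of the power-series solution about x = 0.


Ansatz: y(x) = sum_{n>=0} a_n x^n, so y'(x) = sum_{n>=1} n a_n x^(n-1) and y''(x) = sum_{n>=2} n(n-1) a_n x^(n-2).
Substitute into P(x) y'' + Q(x) y' + R(x) y = 0 with P(x) = 1, Q(x) = 2x, R(x) = -x - 1, and match powers of x.
Initial conditions: a_0 = 1, a_1 = 3.
Setting the coefficient of each power of x to zero and solving order by order (substituting the coefficients already found):
  x^0: 2 a_2 - a_0 = 0  ->  2 a_2 = a_0 = 1  ->  a_2 = 1/2
  x^1: 6 a_3 + a_1 - a_0 = 0  ->  6 a_3 = -a_1 + a_0 = -2  ->  a_3 = -1/3
  x^2: 12 a_4 + 3 a_2 - a_1 = 0  ->  12 a_4 = -3 a_2 + a_1 = 3/2  ->  a_4 = 1/8
Truncated series: y(x) = 1 + 3 x + (1/2) x^2 - (1/3) x^3 + (1/8) x^4 + O(x^5).

a_0 = 1; a_1 = 3; a_2 = 1/2; a_3 = -1/3; a_4 = 1/8


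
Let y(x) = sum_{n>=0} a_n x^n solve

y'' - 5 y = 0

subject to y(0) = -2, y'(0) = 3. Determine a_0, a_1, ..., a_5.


Ansatz: y(x) = sum_{n>=0} a_n x^n, so y'(x) = sum_{n>=1} n a_n x^(n-1) and y''(x) = sum_{n>=2} n(n-1) a_n x^(n-2).
Substitute into P(x) y'' + Q(x) y' + R(x) y = 0 with P(x) = 1, Q(x) = 0, R(x) = -5, and match powers of x.
Initial conditions: a_0 = -2, a_1 = 3.
Setting the coefficient of each power of x to zero and solving order by order (substituting the coefficients already found):
  x^0: 2 a_2 - 5 a_0 = 0  ->  2 a_2 = 5 a_0 = -10  ->  a_2 = -5
  x^1: 6 a_3 - 5 a_1 = 0  ->  6 a_3 = 5 a_1 = 15  ->  a_3 = 5/2
  x^2: 12 a_4 - 5 a_2 = 0  ->  12 a_4 = 5 a_2 = -25  ->  a_4 = -25/12
  x^3: 20 a_5 - 5 a_3 = 0  ->  20 a_5 = 5 a_3 = 25/2  ->  a_5 = 5/8
Truncated series: y(x) = -2 + 3 x - 5 x^2 + (5/2) x^3 - (25/12) x^4 + (5/8) x^5 + O(x^6).

a_0 = -2; a_1 = 3; a_2 = -5; a_3 = 5/2; a_4 = -25/12; a_5 = 5/8


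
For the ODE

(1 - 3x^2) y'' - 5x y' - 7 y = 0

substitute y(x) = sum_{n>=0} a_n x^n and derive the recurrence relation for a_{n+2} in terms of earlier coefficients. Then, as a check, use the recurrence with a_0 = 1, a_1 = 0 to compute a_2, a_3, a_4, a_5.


Substitute y = sum_n a_n x^n.
(1 - 3 x^2) y'' contributes (n+2)(n+1) a_{n+2} - 3 n(n-1) a_n at x^n.
-5 x y'(x) contributes -5 n a_n at x^n.
-7 y(x) contributes -7 a_n at x^n.
Matching x^n: (n+2)(n+1) a_{n+2} + (-3 n(n-1) - 5 n - 7) a_n = 0.
Thus a_{n+2} = (3 n(n-1) + 5 n + 7) / ((n+1)(n+2)) * a_n.

Check with a_0 = 1, a_1 = 0 (apply the recurrence for n = 0, 1, 2, 3): a_0 = 1, a_1 = 0, a_2 = 7/2, a_3 = 0, a_4 = 161/24, a_5 = 0.

a_(n+2) = (3 n(n-1) + 5 n + 7) / ((n+1)(n+2)) * a_n; check: a_0 = 1, a_1 = 0, a_2 = 7/2, a_3 = 0, a_4 = 161/24, a_5 = 0


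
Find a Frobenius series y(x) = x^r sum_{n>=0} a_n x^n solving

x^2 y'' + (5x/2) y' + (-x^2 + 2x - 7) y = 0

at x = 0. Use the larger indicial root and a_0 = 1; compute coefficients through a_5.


Write in Frobenius form y'' + (p(x)/x) y' + (q(x)/x^2) y = 0:
  p(x) = 5/2,  q(x) = -x^2 + 2x - 7.
Indicial equation: r(r-1) + (5/2) r + (-7) = 0 -> roots r_1 = 2, r_2 = -7/2.
Take r = r_1 = 2. Let y(x) = x^r sum_{n>=0} a_n x^n with a_0 = 1.
Substitute y = x^r sum a_n x^n and match x^{r+n}. The recurrence is
  D(n) a_n + 2 a_{n-1} - 1 a_{n-2} = 0,  where D(n) = (r+n)(r+n-1) + (5/2)(r+n) + (-7).
  a_n = [-2 a_{n-1} + 1 a_{n-2}] / D(n).
Since the indicial polynomial factors as (r - r_1)(r - r_2), D(n) = (r_1 + n - r_1)(r_1 + n - r_2) = n(n + 11/2).
Evaluating step by step (a_0 = 1):
  n = 1: D(1) = 1(1 + 11/2) = 13/2; numerator = -2(1) = -2; a_1 = (-2)/(13/2) = -4/13
  n = 2: D(2) = 2(2 + 11/2) = 15; numerator = -2(-4/13) + 1(1) = 21/13; a_2 = (21/13)/(15) = 7/65
  n = 3: D(3) = 3(3 + 11/2) = 51/2; numerator = -2(7/65) + 1(-4/13) = -34/65; a_3 = (-34/65)/(51/2) = -4/195
  n = 4: D(4) = 4(4 + 11/2) = 38; numerator = -2(-4/195) + 1(7/65) = 29/195; a_4 = (29/195)/(38) = 29/7410
  n = 5: D(5) = 5(5 + 11/2) = 105/2; numerator = -2(29/7410) + 1(-4/195) = -7/247; a_5 = (-7/247)/(105/2) = -2/3705

r = 2; a_0 = 1; a_1 = -4/13; a_2 = 7/65; a_3 = -4/195; a_4 = 29/7410; a_5 = -2/3705
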